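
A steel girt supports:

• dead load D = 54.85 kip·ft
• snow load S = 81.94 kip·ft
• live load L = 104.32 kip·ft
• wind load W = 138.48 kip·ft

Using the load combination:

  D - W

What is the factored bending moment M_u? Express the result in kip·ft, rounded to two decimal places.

1.0(54.85) - 1.0(138.48) = -83.63
M_u = -83.63 kip·ft.

-83.63 kip·ft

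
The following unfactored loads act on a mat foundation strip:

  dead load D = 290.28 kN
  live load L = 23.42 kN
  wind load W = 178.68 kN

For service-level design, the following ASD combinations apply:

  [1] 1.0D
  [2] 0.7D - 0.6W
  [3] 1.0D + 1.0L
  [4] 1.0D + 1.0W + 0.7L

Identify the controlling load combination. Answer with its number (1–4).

[1] 1.0(290.28) = 290.28
[2] 0.7(290.28) - 0.6(178.68) = 95.99
[3] 1.0(290.28) + 1.0(23.42) = 313.70
[4] 1.0(290.28) + 1.0(178.68) + 0.7(23.42) = 485.35
The largest value is 485.35 kN from combination 4.

Combination 4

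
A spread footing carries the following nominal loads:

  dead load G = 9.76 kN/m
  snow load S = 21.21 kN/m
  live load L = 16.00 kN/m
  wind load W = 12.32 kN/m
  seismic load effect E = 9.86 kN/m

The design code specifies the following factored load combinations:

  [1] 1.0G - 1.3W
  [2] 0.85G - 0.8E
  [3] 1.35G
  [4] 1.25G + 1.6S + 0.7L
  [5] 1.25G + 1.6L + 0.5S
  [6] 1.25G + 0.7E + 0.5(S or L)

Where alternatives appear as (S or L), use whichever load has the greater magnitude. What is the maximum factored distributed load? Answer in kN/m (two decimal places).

57.34 kN/m

(S or L) → S = 21.21 kN/m.
[1] 1.0(9.76) - 1.3(12.32) = -6.26
[2] 0.85(9.76) - 0.8(9.86) = 0.41
[3] 1.35(9.76) = 13.18
[4] 1.25(9.76) + 1.6(21.21) + 0.7(16.00) = 57.34
[5] 1.25(9.76) + 1.6(16.00) + 0.5(21.21) = 48.41
[6] 1.25(9.76) + 0.7(9.86) + 0.5(21.21) = 29.71
Maximum is from combination 4.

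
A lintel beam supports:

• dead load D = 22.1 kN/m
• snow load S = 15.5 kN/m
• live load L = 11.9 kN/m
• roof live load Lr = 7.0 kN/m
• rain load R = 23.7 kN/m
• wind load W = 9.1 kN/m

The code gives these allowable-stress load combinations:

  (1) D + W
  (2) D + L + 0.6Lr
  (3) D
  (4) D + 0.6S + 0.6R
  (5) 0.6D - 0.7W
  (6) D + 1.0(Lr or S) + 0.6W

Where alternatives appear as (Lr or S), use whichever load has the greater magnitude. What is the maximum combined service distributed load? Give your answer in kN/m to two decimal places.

45.62 kN/m

(Lr or S) → S = 15.5 kN/m.
(1) 1.0(22.1) + 1.0(9.1) = 22.10 + 9.10 = 31.20
(2) 1.0(22.1) + 1.0(11.9) + 0.6(7.0) = 22.10 + 11.90 + 4.20 = 38.20
(3) 1.0(22.1) = 22.10
(4) 1.0(22.1) + 0.6(15.5) + 0.6(23.7) = 22.10 + 9.30 + 14.22 = 45.62
(5) 0.6(22.1) - 0.7(9.1) = 13.26 - 6.37 = 6.89
(6) 1.0(22.1) + 1.0(15.5) + 0.6(9.1) = 22.10 + 15.50 + 5.46 = 43.06
Maximum is from combination 4.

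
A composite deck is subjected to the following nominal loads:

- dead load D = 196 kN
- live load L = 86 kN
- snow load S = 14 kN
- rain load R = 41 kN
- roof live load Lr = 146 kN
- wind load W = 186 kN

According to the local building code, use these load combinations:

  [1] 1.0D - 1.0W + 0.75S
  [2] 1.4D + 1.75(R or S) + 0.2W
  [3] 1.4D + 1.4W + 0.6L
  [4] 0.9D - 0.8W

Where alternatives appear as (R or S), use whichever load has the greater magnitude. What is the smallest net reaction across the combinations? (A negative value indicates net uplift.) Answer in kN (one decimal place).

(R or S) → R = 41 kN.
[1] 1.0(196) - 1.0(186) + 0.75(14) = 20.5
[2] 1.4(196) + 1.75(41) + 0.2(186) = 383.4
[3] 1.4(196) + 1.4(186) + 0.6(86) = 586.4
[4] 0.9(196) - 0.8(186) = 27.6
Combination 1 gives the minimum: 20.5 kN.

20.5 kN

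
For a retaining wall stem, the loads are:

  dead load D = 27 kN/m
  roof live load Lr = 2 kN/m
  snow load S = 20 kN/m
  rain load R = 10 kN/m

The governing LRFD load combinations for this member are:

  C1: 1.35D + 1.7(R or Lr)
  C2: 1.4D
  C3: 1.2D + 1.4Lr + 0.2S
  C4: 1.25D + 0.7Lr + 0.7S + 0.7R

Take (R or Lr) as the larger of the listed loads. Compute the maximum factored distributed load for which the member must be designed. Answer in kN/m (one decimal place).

56.2 kN/m

(R or Lr) → R = 10 kN/m.
C1: 1.35(27) + 1.7(10) = 36.5 + 17.0 = 53.5
C2: 1.4(27) = 37.8
C3: 1.2(27) + 1.4(2) + 0.2(20) = 32.4 + 2.8 + 4.0 = 39.2
C4: 1.25(27) + 0.7(2) + 0.7(20) + 0.7(10) = 33.8 + 1.4 + 14.0 + 7.0 = 56.2
Combination 4 governs: w_u = 56.2 kN/m.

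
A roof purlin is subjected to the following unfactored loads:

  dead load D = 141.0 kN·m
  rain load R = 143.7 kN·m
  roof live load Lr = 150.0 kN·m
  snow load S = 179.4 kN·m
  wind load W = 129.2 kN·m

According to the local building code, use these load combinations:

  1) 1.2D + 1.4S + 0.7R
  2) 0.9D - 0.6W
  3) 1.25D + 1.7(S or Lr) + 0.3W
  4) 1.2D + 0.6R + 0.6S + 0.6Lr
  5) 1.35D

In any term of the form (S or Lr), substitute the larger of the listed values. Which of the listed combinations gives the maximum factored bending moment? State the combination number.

(S or Lr) → S = 179.4 kN·m.
1) 1.2(141.0) + 1.4(179.4) + 0.7(143.7) = 169.2 + 251.2 + 100.6 = 521.0
2) 0.9(141.0) - 0.6(129.2) = 126.9 - 77.5 = 49.4
3) 1.25(141.0) + 1.7(179.4) + 0.3(129.2) = 520.0
4) 1.2(141.0) + 0.6(143.7) + 0.6(179.4) + 0.6(150.0) = 453.1
5) 1.35(141.0) = 190.4
The largest value is 521.0 kN·m from combination 1.

Combination 1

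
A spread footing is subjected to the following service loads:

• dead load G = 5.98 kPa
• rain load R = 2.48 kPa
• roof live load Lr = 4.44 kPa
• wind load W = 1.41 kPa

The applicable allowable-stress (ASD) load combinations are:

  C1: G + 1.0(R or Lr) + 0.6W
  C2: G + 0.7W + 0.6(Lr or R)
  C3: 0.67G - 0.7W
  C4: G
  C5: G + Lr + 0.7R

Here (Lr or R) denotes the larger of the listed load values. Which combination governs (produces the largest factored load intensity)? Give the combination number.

(R or Lr) → Lr = 4.44 kPa; (Lr or R) → Lr = 4.44 kPa.
C1: 1.0(5.98) + 1.0(4.44) + 0.6(1.41) = 11.27
C2: 1.0(5.98) + 0.7(1.41) + 0.6(4.44) = 9.63
C3: 0.67(5.98) - 0.7(1.41) = 3.02
C4: 1.0(5.98) = 5.98
C5: 1.0(5.98) + 1.0(4.44) + 0.7(2.48) = 12.16
The largest value is 12.16 kPa from combination 5.

Combination 5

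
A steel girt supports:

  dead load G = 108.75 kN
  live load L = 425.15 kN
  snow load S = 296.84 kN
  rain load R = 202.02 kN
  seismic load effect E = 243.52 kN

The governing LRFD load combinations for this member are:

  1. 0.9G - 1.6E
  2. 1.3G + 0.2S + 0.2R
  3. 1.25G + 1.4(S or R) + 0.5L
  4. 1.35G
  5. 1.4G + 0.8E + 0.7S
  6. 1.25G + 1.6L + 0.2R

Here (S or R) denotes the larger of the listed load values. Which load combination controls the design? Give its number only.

Combination 6

(S or R) → S = 296.84 kN.
1. 0.9(108.75) - 1.6(243.52) = -291.76
2. 1.3(108.75) + 0.2(296.84) + 0.2(202.02) = 241.15
3. 1.25(108.75) + 1.4(296.84) + 0.5(425.15) = 764.09
4. 1.35(108.75) = 146.81
5. 1.4(108.75) + 0.8(243.52) + 0.7(296.84) = 554.85
6. 1.25(108.75) + 1.6(425.15) + 0.2(202.02) = 856.58
The largest value is 856.58 kN from combination 6.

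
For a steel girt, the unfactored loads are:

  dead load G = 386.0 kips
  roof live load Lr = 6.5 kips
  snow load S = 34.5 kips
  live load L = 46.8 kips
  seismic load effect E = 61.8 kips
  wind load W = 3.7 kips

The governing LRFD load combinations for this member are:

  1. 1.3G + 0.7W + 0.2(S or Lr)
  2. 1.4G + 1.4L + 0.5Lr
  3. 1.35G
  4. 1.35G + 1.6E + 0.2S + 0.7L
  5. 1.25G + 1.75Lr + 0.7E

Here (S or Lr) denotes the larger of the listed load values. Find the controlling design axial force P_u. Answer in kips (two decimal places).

(S or Lr) → S = 34.5 kips.
1. 1.3(386.0) + 0.7(3.7) + 0.2(34.5) = 501.80 + 2.59 + 6.90 = 511.29
2. 1.4(386.0) + 1.4(46.8) + 0.5(6.5) = 540.40 + 65.52 + 3.25 = 609.17
3. 1.35(386.0) = 521.10
4. 1.35(386.0) + 1.6(61.8) + 0.2(34.5) + 0.7(46.8) = 521.10 + 98.88 + 6.90 + 32.76 = 659.64
5. 1.25(386.0) + 1.75(6.5) + 0.7(61.8) = 482.50 + 11.38 + 43.26 = 537.14
Combination 4 governs: P_u = 659.64 kips.

659.64 kips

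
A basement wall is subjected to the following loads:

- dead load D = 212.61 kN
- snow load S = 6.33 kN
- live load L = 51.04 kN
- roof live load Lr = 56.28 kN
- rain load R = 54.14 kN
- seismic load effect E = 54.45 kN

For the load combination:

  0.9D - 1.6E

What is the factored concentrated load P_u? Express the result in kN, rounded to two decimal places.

0.9(212.61) - 1.6(54.45) = 191.35 - 87.12 = 104.23
P_u = 104.23 kN.

104.23 kN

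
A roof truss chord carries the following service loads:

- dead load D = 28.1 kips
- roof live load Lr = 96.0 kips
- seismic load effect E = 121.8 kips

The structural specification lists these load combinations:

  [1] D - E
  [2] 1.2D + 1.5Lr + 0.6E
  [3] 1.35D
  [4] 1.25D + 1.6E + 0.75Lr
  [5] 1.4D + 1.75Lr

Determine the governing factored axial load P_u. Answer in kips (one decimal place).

[1] 1.0(28.1) - 1.0(121.8) = 28.1 - 121.8 = -93.7
[2] 1.2(28.1) + 1.5(96.0) + 0.6(121.8) = 33.7 + 144.0 + 73.1 = 250.8
[3] 1.35(28.1) = 37.9
[4] 1.25(28.1) + 1.6(121.8) + 0.75(96.0) = 35.1 + 194.9 + 72.0 = 302.0
[5] 1.4(28.1) + 1.75(96.0) = 39.3 + 168.0 = 207.3
Maximum is from combination 4.

302.0 kips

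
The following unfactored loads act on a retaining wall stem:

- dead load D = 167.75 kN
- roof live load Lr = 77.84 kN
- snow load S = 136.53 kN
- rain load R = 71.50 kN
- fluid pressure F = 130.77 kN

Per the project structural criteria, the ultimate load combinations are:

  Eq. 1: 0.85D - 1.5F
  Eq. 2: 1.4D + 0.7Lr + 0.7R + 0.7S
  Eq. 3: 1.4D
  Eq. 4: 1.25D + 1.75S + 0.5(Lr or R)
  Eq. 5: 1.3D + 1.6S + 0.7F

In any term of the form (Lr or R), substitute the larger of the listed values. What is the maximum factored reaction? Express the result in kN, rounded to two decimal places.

(Lr or R) → Lr = 77.84 kN.
Eq. 1: 0.85(167.75) - 1.5(130.77) = 142.59 - 196.16 = -53.57
Eq. 2: 1.4(167.75) + 0.7(77.84) + 0.7(71.50) + 0.7(136.53) = 234.85 + 54.49 + 50.05 + 95.57 = 434.96
Eq. 3: 1.4(167.75) = 234.85
Eq. 4: 1.25(167.75) + 1.75(136.53) + 0.5(77.84) = 209.69 + 238.93 + 38.92 = 487.54
Eq. 5: 1.3(167.75) + 1.6(136.53) + 0.7(130.77) = 528.06
The controlling combination is 5, giving 528.06 kN.

528.06 kN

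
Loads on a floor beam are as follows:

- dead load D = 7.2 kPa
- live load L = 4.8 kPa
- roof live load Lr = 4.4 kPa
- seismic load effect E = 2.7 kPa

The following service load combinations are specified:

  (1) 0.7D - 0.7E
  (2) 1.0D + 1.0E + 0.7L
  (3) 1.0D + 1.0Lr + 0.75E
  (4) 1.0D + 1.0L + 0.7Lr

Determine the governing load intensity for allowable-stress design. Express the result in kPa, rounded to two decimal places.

15.08 kPa

(1) 0.7(7.2) - 0.7(2.7) = 3.15
(2) 1.0(7.2) + 1.0(2.7) + 0.7(4.8) = 13.26
(3) 1.0(7.2) + 1.0(4.4) + 0.75(2.7) = 13.63
(4) 1.0(7.2) + 1.0(4.8) + 0.7(4.4) = 15.08
Maximum is from combination 4.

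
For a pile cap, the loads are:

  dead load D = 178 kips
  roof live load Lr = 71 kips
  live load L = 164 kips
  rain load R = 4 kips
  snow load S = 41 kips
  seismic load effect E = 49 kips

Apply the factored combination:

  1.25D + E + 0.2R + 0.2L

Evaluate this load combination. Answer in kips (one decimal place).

305.1 kips

1.25(178) + 1.0(49) + 0.2(4) + 0.2(164) = 222.5 + 49.0 + 0.8 + 32.8 = 305.1
P_u = 305.1 kips.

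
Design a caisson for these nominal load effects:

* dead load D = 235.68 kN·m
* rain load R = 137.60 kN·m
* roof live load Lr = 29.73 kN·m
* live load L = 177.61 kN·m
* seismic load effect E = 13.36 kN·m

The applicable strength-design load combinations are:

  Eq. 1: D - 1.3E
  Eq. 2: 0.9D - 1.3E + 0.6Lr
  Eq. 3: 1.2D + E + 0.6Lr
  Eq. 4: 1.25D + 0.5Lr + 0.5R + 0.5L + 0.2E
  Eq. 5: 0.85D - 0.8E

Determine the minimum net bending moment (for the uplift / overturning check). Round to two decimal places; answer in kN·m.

189.64 kN·m

Eq. 1: 1.0(235.68) - 1.3(13.36) = 218.31
Eq. 2: 0.9(235.68) - 1.3(13.36) + 0.6(29.73) = 212.58
Eq. 3: 1.2(235.68) + 1.0(13.36) + 0.6(29.73) = 314.01
Eq. 4: 1.25(235.68) + 0.5(29.73) + 0.5(137.60) + 0.5(177.61) + 0.2(13.36) = 469.74
Eq. 5: 0.85(235.68) - 0.8(13.36) = 189.64
Combination 5 gives the minimum: 189.64 kN·m.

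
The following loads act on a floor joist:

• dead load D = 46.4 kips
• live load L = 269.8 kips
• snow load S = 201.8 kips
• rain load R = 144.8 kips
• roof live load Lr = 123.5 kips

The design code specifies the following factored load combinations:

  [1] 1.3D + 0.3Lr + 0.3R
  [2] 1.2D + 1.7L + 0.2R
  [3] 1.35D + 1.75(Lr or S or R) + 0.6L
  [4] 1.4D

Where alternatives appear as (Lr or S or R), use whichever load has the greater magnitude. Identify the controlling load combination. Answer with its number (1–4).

Combination 3

(Lr or S or R) → S = 201.8 kips.
[1] 1.3(46.4) + 0.3(123.5) + 0.3(144.8) = 60.3 + 37.1 + 43.4 = 140.8
[2] 1.2(46.4) + 1.7(269.8) + 0.2(144.8) = 543.3
[3] 1.35(46.4) + 1.75(201.8) + 0.6(269.8) = 62.6 + 353.2 + 161.9 = 577.7
[4] 1.4(46.4) = 65.0
The largest value is 577.7 kips from combination 3.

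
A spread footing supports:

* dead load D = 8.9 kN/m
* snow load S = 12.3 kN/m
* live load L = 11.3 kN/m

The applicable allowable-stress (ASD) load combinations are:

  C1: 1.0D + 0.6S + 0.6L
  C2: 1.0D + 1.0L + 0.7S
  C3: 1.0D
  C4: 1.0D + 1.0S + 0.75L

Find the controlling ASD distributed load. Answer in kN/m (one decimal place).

29.7 kN/m

C1: 1.0(8.9) + 0.6(12.3) + 0.6(11.3) = 23.1
C2: 1.0(8.9) + 1.0(11.3) + 0.7(12.3) = 28.8
C3: 1.0(8.9) = 8.9
C4: 1.0(8.9) + 1.0(12.3) + 0.75(11.3) = 29.7
The controlling combination is 4, giving 29.7 kN/m.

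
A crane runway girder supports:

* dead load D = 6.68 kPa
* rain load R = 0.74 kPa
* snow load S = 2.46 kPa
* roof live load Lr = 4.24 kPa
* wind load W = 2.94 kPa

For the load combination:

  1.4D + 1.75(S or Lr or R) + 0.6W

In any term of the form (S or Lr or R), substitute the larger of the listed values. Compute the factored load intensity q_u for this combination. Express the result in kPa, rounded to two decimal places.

18.54 kPa

(S or Lr or R) → Lr = 4.24 kPa.
1.4(6.68) + 1.75(4.24) + 0.6(2.94) = 18.54
q_u = 18.54 kPa.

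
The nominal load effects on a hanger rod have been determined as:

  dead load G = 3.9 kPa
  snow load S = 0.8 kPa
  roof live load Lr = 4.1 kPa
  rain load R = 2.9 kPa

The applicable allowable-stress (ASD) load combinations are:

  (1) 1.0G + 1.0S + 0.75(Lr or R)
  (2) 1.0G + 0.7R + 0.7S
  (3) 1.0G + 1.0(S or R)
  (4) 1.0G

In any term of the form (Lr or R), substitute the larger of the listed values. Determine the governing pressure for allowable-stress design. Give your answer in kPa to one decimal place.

7.8 kPa

(Lr or R) → Lr = 4.1 kPa; (S or R) → R = 2.9 kPa.
(1) 1.0(3.9) + 1.0(0.8) + 0.75(4.1) = 7.8
(2) 1.0(3.9) + 0.7(2.9) + 0.7(0.8) = 6.5
(3) 1.0(3.9) + 1.0(2.9) = 6.8
(4) 1.0(3.9) = 3.9
Maximum is from combination 1.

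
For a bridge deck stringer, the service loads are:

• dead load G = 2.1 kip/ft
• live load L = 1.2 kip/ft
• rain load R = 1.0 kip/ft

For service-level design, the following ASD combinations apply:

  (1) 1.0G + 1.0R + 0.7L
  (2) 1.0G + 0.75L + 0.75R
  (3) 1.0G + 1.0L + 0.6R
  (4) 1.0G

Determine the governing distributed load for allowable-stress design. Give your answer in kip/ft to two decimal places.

3.94 kip/ft

(1) 1.0(2.1) + 1.0(1.0) + 0.7(1.2) = 2.10 + 1.00 + 0.84 = 3.94
(2) 1.0(2.1) + 0.75(1.2) + 0.75(1.0) = 2.10 + 0.90 + 0.75 = 3.75
(3) 1.0(2.1) + 1.0(1.2) + 0.6(1.0) = 2.10 + 1.20 + 0.60 = 3.90
(4) 1.0(2.1) = 2.10
Combination 1 governs: w = 3.94 kip/ft.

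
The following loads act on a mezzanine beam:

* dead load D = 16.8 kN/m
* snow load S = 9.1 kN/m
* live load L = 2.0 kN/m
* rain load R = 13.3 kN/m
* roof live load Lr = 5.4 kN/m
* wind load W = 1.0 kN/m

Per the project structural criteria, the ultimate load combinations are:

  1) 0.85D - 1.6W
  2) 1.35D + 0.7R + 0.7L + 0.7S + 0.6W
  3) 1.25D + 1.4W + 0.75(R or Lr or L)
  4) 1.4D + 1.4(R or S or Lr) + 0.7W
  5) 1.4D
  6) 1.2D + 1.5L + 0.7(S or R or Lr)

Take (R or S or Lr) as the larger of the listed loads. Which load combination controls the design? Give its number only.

Combination 4

(R or Lr or L) → R = 13.3 kN/m; (R or S or Lr) → R = 13.3 kN/m; (S or R or Lr) → R = 13.3 kN/m.
1) 0.85(16.8) - 1.6(1.0) = 14.28 - 1.60 = 12.68
2) 1.35(16.8) + 0.7(13.3) + 0.7(2.0) + 0.7(9.1) + 0.6(1.0) = 22.68 + 9.31 + 1.40 + 6.37 + 0.60 = 40.36
3) 1.25(16.8) + 1.4(1.0) + 0.75(13.3) = 21.00 + 1.40 + 9.98 = 32.38
4) 1.4(16.8) + 1.4(13.3) + 0.7(1.0) = 23.52 + 18.62 + 0.70 = 42.84
5) 1.4(16.8) = 23.52
6) 1.2(16.8) + 1.5(2.0) + 0.7(13.3) = 20.16 + 3.00 + 9.31 = 32.47
The largest value is 42.84 kN/m from combination 4.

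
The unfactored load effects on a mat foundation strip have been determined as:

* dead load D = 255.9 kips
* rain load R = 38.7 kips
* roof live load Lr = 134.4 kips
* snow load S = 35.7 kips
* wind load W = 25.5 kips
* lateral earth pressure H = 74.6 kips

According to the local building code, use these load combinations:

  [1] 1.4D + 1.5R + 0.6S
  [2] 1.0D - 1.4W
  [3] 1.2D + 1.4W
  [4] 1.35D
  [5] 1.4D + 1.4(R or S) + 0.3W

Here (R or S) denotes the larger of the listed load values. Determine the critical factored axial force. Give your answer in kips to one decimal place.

(R or S) → R = 38.7 kips.
[1] 1.4(255.9) + 1.5(38.7) + 0.6(35.7) = 437.7
[2] 1.0(255.9) - 1.4(25.5) = 255.9 - 35.7 = 220.2
[3] 1.2(255.9) + 1.4(25.5) = 307.1 + 35.7 = 342.8
[4] 1.35(255.9) = 345.5
[5] 1.4(255.9) + 1.4(38.7) + 0.3(25.5) = 420.1
Combination 1 governs: P_u = 437.7 kips.

437.7 kips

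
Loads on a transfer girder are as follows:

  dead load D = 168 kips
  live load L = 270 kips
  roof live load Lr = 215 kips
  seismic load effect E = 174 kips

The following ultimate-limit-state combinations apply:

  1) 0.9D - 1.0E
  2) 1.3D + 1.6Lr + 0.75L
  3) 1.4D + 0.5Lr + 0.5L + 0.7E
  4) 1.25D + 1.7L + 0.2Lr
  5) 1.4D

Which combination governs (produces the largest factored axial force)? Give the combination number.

1) 0.9(168) - 1.0(174) = 151.2 - 174.0 = -22.8
2) 1.3(168) + 1.6(215) + 0.75(270) = 218.4 + 344.0 + 202.5 = 764.9
3) 1.4(168) + 0.5(215) + 0.5(270) + 0.7(174) = 235.2 + 107.5 + 135.0 + 121.8 = 599.5
4) 1.25(168) + 1.7(270) + 0.2(215) = 210.0 + 459.0 + 43.0 = 712.0
5) 1.4(168) = 235.2
The largest value is 764.9 kips from combination 2.

Combination 2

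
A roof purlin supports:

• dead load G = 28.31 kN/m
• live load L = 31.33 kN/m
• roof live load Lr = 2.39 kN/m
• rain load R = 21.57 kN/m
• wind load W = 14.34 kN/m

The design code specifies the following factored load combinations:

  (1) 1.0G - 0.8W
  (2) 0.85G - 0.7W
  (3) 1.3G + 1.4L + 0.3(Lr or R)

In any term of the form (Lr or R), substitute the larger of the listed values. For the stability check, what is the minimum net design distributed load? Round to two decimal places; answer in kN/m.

(Lr or R) → R = 21.57 kN/m.
(1) 1.0(28.31) - 0.8(14.34) = 16.84
(2) 0.85(28.31) - 0.7(14.34) = 14.03
(3) 1.3(28.31) + 1.4(31.33) + 0.3(21.57) = 87.14
Combination 2 gives the minimum: 14.03 kN/m.

14.03 kN/m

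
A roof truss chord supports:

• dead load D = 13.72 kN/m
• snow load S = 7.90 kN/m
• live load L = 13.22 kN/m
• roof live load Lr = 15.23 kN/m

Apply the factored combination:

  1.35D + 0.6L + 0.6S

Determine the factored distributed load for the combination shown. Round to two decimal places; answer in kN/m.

1.35(13.72) + 0.6(13.22) + 0.6(7.90) = 31.19
w_u = 31.19 kN/m.

31.19 kN/m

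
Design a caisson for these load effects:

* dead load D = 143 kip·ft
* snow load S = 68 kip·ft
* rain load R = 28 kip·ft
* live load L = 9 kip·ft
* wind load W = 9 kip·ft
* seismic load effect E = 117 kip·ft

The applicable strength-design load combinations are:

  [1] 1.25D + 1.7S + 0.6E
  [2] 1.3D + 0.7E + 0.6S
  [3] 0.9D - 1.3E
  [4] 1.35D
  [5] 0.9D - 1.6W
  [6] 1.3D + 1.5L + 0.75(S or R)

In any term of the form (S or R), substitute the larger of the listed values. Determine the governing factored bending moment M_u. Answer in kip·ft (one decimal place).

364.6 kip·ft

(S or R) → S = 68 kip·ft.
[1] 1.25(143) + 1.7(68) + 0.6(117) = 178.8 + 115.6 + 70.2 = 364.6
[2] 1.3(143) + 0.7(117) + 0.6(68) = 185.9 + 81.9 + 40.8 = 308.6
[3] 0.9(143) - 1.3(117) = 128.7 - 152.1 = -23.4
[4] 1.35(143) = 193.1
[5] 0.9(143) - 1.6(9) = 128.7 - 14.4 = 114.3
[6] 1.3(143) + 1.5(9) + 0.75(68) = 185.9 + 13.5 + 51.0 = 250.4
Maximum is from combination 1.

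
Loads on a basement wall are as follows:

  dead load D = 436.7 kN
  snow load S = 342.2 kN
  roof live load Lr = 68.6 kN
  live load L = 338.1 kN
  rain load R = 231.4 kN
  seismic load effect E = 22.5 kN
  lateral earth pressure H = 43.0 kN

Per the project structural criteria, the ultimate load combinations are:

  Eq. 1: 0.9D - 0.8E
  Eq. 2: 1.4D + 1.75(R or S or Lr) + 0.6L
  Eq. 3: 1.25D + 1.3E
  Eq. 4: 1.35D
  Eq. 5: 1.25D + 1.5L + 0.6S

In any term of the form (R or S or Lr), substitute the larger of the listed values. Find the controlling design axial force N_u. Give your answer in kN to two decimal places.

(R or S or Lr) → S = 342.2 kN.
Eq. 1: 0.9(436.7) - 0.8(22.5) = 393.03 - 18.00 = 375.03
Eq. 2: 1.4(436.7) + 1.75(342.2) + 0.6(338.1) = 611.38 + 598.85 + 202.86 = 1413.09
Eq. 3: 1.25(436.7) + 1.3(22.5) = 545.88 + 29.25 = 575.13
Eq. 4: 1.35(436.7) = 589.55
Eq. 5: 1.25(436.7) + 1.5(338.1) + 0.6(342.2) = 545.88 + 507.15 + 205.32 = 1258.35
The controlling combination is 2, giving 1413.09 kN.

1413.09 kN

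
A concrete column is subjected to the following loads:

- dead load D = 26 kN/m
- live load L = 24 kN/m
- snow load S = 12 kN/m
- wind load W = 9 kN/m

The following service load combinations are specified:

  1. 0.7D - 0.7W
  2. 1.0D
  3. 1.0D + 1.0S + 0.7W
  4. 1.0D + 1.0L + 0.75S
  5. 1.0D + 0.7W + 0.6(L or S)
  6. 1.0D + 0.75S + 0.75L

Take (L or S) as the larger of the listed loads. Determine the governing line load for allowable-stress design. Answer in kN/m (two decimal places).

(L or S) → L = 24 kN/m.
1. 0.7(26) - 0.7(9) = 11.90
2. 1.0(26) = 26.00
3. 1.0(26) + 1.0(12) + 0.7(9) = 44.30
4. 1.0(26) + 1.0(24) + 0.75(12) = 59.00
5. 1.0(26) + 0.7(9) + 0.6(24) = 46.70
6. 1.0(26) + 0.75(12) + 0.75(24) = 53.00
The controlling combination is 4, giving 59.00 kN/m.

59.00 kN/m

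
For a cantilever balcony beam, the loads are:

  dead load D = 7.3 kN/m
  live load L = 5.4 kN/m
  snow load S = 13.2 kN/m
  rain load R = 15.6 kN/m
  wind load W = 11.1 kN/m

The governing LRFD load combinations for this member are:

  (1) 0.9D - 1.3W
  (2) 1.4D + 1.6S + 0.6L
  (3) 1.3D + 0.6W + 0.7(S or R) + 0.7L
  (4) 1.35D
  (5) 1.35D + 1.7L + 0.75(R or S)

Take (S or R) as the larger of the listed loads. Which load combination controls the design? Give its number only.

(S or R) → R = 15.6 kN/m; (R or S) → R = 15.6 kN/m.
(1) 0.9(7.3) - 1.3(11.1) = 6.57 - 14.43 = -7.86
(2) 1.4(7.3) + 1.6(13.2) + 0.6(5.4) = 10.22 + 21.12 + 3.24 = 34.58
(3) 1.3(7.3) + 0.6(11.1) + 0.7(15.6) + 0.7(5.4) = 9.49 + 6.66 + 10.92 + 3.78 = 30.85
(4) 1.35(7.3) = 9.86
(5) 1.35(7.3) + 1.7(5.4) + 0.75(15.6) = 9.86 + 9.18 + 11.70 = 30.74
The largest value is 34.58 kN/m from combination 2.

Combination 2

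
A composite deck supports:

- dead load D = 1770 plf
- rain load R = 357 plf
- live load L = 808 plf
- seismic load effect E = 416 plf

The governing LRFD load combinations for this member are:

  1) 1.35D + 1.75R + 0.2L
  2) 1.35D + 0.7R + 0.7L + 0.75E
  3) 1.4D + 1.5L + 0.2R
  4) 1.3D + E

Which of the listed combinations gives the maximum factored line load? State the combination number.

Combination 3

1) 1.35(1770) + 1.75(357) + 0.2(808) = 2389.50 + 624.75 + 161.60 = 3175.85
2) 1.35(1770) + 0.7(357) + 0.7(808) + 0.75(416) = 2389.50 + 249.90 + 565.60 + 312.00 = 3517.00
3) 1.4(1770) + 1.5(808) + 0.2(357) = 2478.00 + 1212.00 + 71.40 = 3761.40
4) 1.3(1770) + 1.0(416) = 2301.00 + 416.00 = 2717.00
The largest value is 3761.40 plf from combination 3.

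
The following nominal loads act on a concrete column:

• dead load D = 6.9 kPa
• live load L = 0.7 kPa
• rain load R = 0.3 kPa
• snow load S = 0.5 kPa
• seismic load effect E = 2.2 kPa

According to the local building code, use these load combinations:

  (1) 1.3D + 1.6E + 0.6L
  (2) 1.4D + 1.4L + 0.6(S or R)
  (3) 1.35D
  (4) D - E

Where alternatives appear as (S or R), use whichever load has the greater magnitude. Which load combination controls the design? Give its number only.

Combination 1

(S or R) → S = 0.5 kPa.
(1) 1.3(6.9) + 1.6(2.2) + 0.6(0.7) = 12.9
(2) 1.4(6.9) + 1.4(0.7) + 0.6(0.5) = 10.9
(3) 1.35(6.9) = 9.3
(4) 1.0(6.9) - 1.0(2.2) = 4.7
The largest value is 12.9 kPa from combination 1.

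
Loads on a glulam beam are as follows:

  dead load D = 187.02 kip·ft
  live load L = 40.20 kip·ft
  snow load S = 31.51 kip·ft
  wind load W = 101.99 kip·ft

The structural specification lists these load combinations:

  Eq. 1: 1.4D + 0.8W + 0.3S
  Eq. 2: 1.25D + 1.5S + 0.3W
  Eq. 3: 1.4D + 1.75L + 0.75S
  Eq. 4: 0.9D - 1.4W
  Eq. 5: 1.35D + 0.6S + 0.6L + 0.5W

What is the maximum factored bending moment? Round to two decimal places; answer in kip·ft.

Eq. 1: 1.4(187.02) + 0.8(101.99) + 0.3(31.51) = 352.87
Eq. 2: 1.25(187.02) + 1.5(31.51) + 0.3(101.99) = 311.64
Eq. 3: 1.4(187.02) + 1.75(40.20) + 0.75(31.51) = 355.81
Eq. 4: 0.9(187.02) - 1.4(101.99) = 25.53
Eq. 5: 1.35(187.02) + 0.6(31.51) + 0.6(40.20) + 0.5(101.99) = 346.50
The controlling combination is 3, giving 355.81 kip·ft.

355.81 kip·ft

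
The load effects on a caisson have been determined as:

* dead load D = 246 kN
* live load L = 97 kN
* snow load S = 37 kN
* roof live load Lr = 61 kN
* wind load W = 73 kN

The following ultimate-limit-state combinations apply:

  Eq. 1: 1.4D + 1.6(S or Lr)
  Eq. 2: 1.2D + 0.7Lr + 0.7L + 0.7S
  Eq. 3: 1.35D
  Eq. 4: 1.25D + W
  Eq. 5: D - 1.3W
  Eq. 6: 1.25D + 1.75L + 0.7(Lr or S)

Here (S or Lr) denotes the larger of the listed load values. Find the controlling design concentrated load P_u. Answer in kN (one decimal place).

(S or Lr) → Lr = 61 kN; (Lr or S) → Lr = 61 kN.
Eq. 1: 1.4(246) + 1.6(61) = 344.4 + 97.6 = 442.0
Eq. 2: 1.2(246) + 0.7(61) + 0.7(97) + 0.7(37) = 295.2 + 42.7 + 67.9 + 25.9 = 431.7
Eq. 3: 1.35(246) = 332.1
Eq. 4: 1.25(246) + 1.0(73) = 307.5 + 73.0 = 380.5
Eq. 5: 1.0(246) - 1.3(73) = 246.0 - 94.9 = 151.1
Eq. 6: 1.25(246) + 1.75(97) + 0.7(61) = 307.5 + 169.8 + 42.7 = 520.0
Combination 6 governs: P_u = 520.0 kN.

520.0 kN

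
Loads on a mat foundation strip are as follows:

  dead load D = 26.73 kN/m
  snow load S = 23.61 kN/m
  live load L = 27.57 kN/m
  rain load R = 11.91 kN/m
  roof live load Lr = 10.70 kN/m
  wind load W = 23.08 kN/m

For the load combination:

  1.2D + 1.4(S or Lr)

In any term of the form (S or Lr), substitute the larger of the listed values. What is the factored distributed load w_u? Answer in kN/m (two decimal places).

65.13 kN/m

(S or Lr) → S = 23.61 kN/m.
1.2(26.73) + 1.4(23.61) = 32.08 + 33.05 = 65.13
w_u = 65.13 kN/m.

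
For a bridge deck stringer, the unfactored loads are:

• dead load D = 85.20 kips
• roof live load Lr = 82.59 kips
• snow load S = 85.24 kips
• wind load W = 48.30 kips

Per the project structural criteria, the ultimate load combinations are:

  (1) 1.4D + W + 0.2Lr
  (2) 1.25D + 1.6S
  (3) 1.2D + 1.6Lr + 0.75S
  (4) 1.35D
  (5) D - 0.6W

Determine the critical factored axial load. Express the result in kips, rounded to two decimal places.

298.31 kips

(1) 1.4(85.20) + 1.0(48.30) + 0.2(82.59) = 119.28 + 48.30 + 16.52 = 184.10
(2) 1.25(85.20) + 1.6(85.24) = 106.50 + 136.38 = 242.88
(3) 1.2(85.20) + 1.6(82.59) + 0.75(85.24) = 102.24 + 132.14 + 63.93 = 298.31
(4) 1.35(85.20) = 115.02
(5) 1.0(85.20) - 0.6(48.30) = 85.20 - 28.98 = 56.22
Maximum is from combination 3.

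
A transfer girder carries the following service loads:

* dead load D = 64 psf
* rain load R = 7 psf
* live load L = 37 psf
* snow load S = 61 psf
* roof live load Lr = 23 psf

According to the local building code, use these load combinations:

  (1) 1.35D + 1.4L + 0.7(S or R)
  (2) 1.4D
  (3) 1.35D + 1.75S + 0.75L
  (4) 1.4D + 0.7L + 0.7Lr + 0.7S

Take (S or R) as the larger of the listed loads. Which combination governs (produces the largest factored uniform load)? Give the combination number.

Combination 3

(S or R) → S = 61 psf.
(1) 1.35(64) + 1.4(37) + 0.7(61) = 180.90
(2) 1.4(64) = 89.60
(3) 1.35(64) + 1.75(61) + 0.75(37) = 220.90
(4) 1.4(64) + 0.7(37) + 0.7(23) + 0.7(61) = 174.30
The largest value is 220.90 psf from combination 3.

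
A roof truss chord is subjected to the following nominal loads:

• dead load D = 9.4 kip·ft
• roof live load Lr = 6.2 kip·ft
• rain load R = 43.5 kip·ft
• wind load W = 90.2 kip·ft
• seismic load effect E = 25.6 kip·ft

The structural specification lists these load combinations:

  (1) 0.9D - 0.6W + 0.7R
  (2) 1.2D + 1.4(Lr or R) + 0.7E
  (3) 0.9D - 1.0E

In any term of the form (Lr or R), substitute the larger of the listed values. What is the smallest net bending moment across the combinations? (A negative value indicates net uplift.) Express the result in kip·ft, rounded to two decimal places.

-17.14 kip·ft

(Lr or R) → R = 43.5 kip·ft.
(1) 0.9(9.4) - 0.6(90.2) + 0.7(43.5) = 8.46 - 54.12 + 30.45 = -15.21
(2) 1.2(9.4) + 1.4(43.5) + 0.7(25.6) = 11.28 + 60.90 + 17.92 = 90.10
(3) 0.9(9.4) - 1.0(25.6) = 8.46 - 25.60 = -17.14
Combination 3 gives the minimum: -17.14 kip·ft.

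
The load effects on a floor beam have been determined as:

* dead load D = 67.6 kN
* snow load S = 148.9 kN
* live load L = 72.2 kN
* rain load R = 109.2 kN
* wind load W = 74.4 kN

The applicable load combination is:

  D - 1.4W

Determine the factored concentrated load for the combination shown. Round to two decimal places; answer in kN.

-36.56 kN

1.0(67.6) - 1.4(74.4) = 67.60 - 104.16 = -36.56
P_u = -36.56 kN.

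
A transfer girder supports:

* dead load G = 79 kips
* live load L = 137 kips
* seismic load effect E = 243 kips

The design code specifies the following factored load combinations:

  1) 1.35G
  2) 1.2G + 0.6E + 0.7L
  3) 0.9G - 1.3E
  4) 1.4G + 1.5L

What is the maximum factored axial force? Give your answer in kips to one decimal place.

336.5 kips

1) 1.35(79) = 106.7
2) 1.2(79) + 0.6(243) + 0.7(137) = 336.5
3) 0.9(79) - 1.3(243) = -244.8
4) 1.4(79) + 1.5(137) = 316.1
Combination 2 governs: P_u = 336.5 kips.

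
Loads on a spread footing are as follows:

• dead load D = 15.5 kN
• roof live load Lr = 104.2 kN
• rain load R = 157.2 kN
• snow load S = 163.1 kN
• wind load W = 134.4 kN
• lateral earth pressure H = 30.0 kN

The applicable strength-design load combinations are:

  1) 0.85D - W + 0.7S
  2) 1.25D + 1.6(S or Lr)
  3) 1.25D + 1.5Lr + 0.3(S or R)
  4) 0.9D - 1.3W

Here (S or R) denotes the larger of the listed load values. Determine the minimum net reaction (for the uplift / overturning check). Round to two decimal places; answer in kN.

-160.77 kN

(S or Lr) → S = 163.1 kN; (S or R) → S = 163.1 kN.
1) 0.85(15.5) - 1.0(134.4) + 0.7(163.1) = -7.06
2) 1.25(15.5) + 1.6(163.1) = 19.38 + 260.96 = 280.34
3) 1.25(15.5) + 1.5(104.2) + 0.3(163.1) = 19.38 + 156.30 + 48.93 = 224.61
4) 0.9(15.5) - 1.3(134.4) = 13.95 - 174.72 = -160.77
Combination 4 gives the minimum: -160.77 kN.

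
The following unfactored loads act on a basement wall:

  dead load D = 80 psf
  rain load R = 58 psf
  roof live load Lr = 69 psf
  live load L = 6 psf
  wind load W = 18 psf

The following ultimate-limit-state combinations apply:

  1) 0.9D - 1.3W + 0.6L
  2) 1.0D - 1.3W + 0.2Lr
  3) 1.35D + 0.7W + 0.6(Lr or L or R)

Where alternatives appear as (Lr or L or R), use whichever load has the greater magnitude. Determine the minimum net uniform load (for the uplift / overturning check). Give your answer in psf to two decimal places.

52.20 psf

(Lr or L or R) → Lr = 69 psf.
1) 0.9(80) - 1.3(18) + 0.6(6) = 72.00 - 23.40 + 3.60 = 52.20
2) 1.0(80) - 1.3(18) + 0.2(69) = 80.00 - 23.40 + 13.80 = 70.40
3) 1.35(80) + 0.7(18) + 0.6(69) = 108.00 + 12.60 + 41.40 = 162.00
Combination 1 gives the minimum: 52.20 psf.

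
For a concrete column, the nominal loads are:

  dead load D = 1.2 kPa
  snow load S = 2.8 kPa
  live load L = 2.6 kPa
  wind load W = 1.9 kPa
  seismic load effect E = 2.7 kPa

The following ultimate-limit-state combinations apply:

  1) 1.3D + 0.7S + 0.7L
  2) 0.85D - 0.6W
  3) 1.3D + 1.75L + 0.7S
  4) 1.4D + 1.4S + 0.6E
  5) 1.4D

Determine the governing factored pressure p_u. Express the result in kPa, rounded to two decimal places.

1) 1.3(1.2) + 0.7(2.8) + 0.7(2.6) = 5.34
2) 0.85(1.2) - 0.6(1.9) = -0.12
3) 1.3(1.2) + 1.75(2.6) + 0.7(2.8) = 8.07
4) 1.4(1.2) + 1.4(2.8) + 0.6(2.7) = 7.22
5) 1.4(1.2) = 1.68
The controlling combination is 3, giving 8.07 kPa.

8.07 kPa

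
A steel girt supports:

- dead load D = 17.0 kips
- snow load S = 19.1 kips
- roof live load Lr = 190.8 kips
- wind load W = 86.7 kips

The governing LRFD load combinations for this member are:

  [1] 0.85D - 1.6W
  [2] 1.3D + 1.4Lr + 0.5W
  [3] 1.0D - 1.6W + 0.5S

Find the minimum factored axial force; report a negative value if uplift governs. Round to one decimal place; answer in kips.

-124.3 kips

[1] 0.85(17.0) - 1.6(86.7) = -124.3
[2] 1.3(17.0) + 1.4(190.8) + 0.5(86.7) = 22.1 + 267.1 + 43.4 = 332.6
[3] 1.0(17.0) - 1.6(86.7) + 0.5(19.1) = -112.2
Combination 1 gives the minimum: -124.3 kips.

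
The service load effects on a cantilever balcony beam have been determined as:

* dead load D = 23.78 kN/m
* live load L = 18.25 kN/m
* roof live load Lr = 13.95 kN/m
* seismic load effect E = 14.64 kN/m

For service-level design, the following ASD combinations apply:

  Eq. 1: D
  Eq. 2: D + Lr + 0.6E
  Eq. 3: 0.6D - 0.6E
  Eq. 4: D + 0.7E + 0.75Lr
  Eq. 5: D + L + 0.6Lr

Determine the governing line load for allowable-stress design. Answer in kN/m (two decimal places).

50.40 kN/m

Eq. 1: 1.0(23.78) = 23.78
Eq. 2: 1.0(23.78) + 1.0(13.95) + 0.6(14.64) = 23.78 + 13.95 + 8.78 = 46.51
Eq. 3: 0.6(23.78) - 0.6(14.64) = 5.48
Eq. 4: 1.0(23.78) + 0.7(14.64) + 0.75(13.95) = 23.78 + 10.25 + 10.46 = 44.49
Eq. 5: 1.0(23.78) + 1.0(18.25) + 0.6(13.95) = 23.78 + 18.25 + 8.37 = 50.40
Combination 5 governs: w = 50.40 kN/m.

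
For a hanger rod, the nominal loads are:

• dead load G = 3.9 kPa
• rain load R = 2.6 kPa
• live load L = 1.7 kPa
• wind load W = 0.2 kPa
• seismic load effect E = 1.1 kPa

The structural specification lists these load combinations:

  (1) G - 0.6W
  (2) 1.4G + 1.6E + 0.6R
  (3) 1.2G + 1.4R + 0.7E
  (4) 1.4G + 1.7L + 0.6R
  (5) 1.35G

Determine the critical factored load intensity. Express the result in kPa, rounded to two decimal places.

9.91 kPa

(1) 1.0(3.9) - 0.6(0.2) = 3.90 - 0.12 = 3.78
(2) 1.4(3.9) + 1.6(1.1) + 0.6(2.6) = 5.46 + 1.76 + 1.56 = 8.78
(3) 1.2(3.9) + 1.4(2.6) + 0.7(1.1) = 4.68 + 3.64 + 0.77 = 9.09
(4) 1.4(3.9) + 1.7(1.7) + 0.6(2.6) = 5.46 + 2.89 + 1.56 = 9.91
(5) 1.35(3.9) = 5.27
Combination 4 governs: q_u = 9.91 kPa.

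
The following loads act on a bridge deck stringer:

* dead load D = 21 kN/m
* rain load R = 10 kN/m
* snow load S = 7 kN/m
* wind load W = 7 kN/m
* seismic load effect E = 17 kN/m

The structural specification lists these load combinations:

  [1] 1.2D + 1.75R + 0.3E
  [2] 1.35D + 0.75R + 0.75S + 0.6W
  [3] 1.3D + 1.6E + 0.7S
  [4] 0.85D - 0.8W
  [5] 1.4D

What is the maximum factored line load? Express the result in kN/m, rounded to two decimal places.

59.40 kN/m

[1] 1.2(21) + 1.75(10) + 0.3(17) = 25.20 + 17.50 + 5.10 = 47.80
[2] 1.35(21) + 0.75(10) + 0.75(7) + 0.6(7) = 28.35 + 7.50 + 5.25 + 4.20 = 45.30
[3] 1.3(21) + 1.6(17) + 0.7(7) = 27.30 + 27.20 + 4.90 = 59.40
[4] 0.85(21) - 0.8(7) = 17.85 - 5.60 = 12.25
[5] 1.4(21) = 29.40
Combination 3 governs: w_u = 59.40 kN/m.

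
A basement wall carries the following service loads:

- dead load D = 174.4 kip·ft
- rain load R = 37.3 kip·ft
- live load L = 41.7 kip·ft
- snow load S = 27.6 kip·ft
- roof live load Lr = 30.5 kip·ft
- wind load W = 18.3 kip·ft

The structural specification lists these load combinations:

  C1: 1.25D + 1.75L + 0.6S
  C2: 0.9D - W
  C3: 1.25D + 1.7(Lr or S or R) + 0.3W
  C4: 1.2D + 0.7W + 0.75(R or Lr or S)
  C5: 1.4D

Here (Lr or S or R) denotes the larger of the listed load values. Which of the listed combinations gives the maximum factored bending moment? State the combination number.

(Lr or S or R) → R = 37.3 kip·ft; (R or Lr or S) → R = 37.3 kip·ft.
C1: 1.25(174.4) + 1.75(41.7) + 0.6(27.6) = 218.00 + 72.98 + 16.56 = 307.54
C2: 0.9(174.4) - 1.0(18.3) = 156.96 - 18.30 = 138.66
C3: 1.25(174.4) + 1.7(37.3) + 0.3(18.3) = 218.00 + 63.41 + 5.49 = 286.90
C4: 1.2(174.4) + 0.7(18.3) + 0.75(37.3) = 209.28 + 12.81 + 27.98 = 250.07
C5: 1.4(174.4) = 244.16
The largest value is 307.54 kip·ft from combination 1.

Combination 1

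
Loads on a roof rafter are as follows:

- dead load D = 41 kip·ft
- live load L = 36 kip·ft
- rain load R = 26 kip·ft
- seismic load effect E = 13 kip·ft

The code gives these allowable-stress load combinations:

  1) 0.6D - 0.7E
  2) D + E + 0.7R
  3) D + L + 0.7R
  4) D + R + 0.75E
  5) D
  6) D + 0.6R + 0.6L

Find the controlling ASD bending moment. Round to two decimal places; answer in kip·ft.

95.20 kip·ft

1) 0.6(41) - 0.7(13) = 24.60 - 9.10 = 15.50
2) 1.0(41) + 1.0(13) + 0.7(26) = 41.00 + 13.00 + 18.20 = 72.20
3) 1.0(41) + 1.0(36) + 0.7(26) = 41.00 + 36.00 + 18.20 = 95.20
4) 1.0(41) + 1.0(26) + 0.75(13) = 41.00 + 26.00 + 9.75 = 76.75
5) 1.0(41) = 41.00
6) 1.0(41) + 0.6(26) + 0.6(36) = 41.00 + 15.60 + 21.60 = 78.20
Combination 3 governs: M = 95.20 kip·ft.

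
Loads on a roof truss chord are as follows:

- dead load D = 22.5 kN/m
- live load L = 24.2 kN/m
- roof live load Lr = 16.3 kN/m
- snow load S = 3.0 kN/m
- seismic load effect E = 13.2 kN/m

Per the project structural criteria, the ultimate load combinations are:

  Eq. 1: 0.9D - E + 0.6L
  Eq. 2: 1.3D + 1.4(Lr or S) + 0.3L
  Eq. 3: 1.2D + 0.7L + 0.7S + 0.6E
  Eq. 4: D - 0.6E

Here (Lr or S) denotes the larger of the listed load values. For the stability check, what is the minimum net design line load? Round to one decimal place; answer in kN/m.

14.6 kN/m

(Lr or S) → Lr = 16.3 kN/m.
Eq. 1: 0.9(22.5) - 1.0(13.2) + 0.6(24.2) = 20.3 - 13.2 + 14.5 = 21.6
Eq. 2: 1.3(22.5) + 1.4(16.3) + 0.3(24.2) = 59.3
Eq. 3: 1.2(22.5) + 0.7(24.2) + 0.7(3.0) + 0.6(13.2) = 54.0
Eq. 4: 1.0(22.5) - 0.6(13.2) = 22.5 - 7.9 = 14.6
Combination 4 gives the minimum: 14.6 kN/m.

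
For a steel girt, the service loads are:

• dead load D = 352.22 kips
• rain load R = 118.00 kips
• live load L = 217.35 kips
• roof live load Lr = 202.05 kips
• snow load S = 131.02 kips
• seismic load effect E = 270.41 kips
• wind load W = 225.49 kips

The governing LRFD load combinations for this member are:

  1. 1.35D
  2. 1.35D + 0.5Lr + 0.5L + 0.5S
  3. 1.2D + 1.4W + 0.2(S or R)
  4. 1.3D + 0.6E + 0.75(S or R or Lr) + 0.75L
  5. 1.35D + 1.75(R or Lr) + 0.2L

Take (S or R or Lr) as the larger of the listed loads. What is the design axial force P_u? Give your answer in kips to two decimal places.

(S or R) → S = 131.02 kips; (S or R or Lr) → Lr = 202.05 kips; (R or Lr) → Lr = 202.05 kips.
1. 1.35(352.22) = 475.50
2. 1.35(352.22) + 0.5(202.05) + 0.5(217.35) + 0.5(131.02) = 750.71
3. 1.2(352.22) + 1.4(225.49) + 0.2(131.02) = 422.66 + 315.69 + 26.20 = 764.55
4. 1.3(352.22) + 0.6(270.41) + 0.75(202.05) + 0.75(217.35) = 934.68
5. 1.35(352.22) + 1.75(202.05) + 0.2(217.35) = 872.55
Combination 4 governs: P_u = 934.68 kips.

934.68 kips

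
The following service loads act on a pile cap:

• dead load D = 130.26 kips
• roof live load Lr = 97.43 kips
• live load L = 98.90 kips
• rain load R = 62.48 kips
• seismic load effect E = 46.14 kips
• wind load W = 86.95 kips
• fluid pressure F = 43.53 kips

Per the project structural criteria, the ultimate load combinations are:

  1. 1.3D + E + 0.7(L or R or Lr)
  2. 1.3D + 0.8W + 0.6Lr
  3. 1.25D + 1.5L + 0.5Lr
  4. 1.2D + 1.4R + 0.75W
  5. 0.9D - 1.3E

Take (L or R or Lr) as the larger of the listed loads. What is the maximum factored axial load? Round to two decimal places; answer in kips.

359.89 kips

(L or R or Lr) → L = 98.90 kips.
1. 1.3(130.26) + 1.0(46.14) + 0.7(98.90) = 169.34 + 46.14 + 69.23 = 284.71
2. 1.3(130.26) + 0.8(86.95) + 0.6(97.43) = 169.34 + 69.56 + 58.46 = 297.36
3. 1.25(130.26) + 1.5(98.90) + 0.5(97.43) = 359.89
4. 1.2(130.26) + 1.4(62.48) + 0.75(86.95) = 309.00
5. 0.9(130.26) - 1.3(46.14) = 117.23 - 59.98 = 57.25
Maximum is from combination 3.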